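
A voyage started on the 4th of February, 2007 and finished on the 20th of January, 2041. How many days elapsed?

Day-of-year of February 4, 2007: 35.
Day-of-year of January 20, 2041: 20.
2007 has 365 days, so 365 − 35 = 330 days remain in 2007.
Full years 2008–2040: 24 common + 9 leap = 24×365 + 9×366 = 12054 days.
Total: 330 + 12054 + 20 = 12404 days.

12404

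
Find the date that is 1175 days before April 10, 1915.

January 21, 1912

Count 1175 days before April 10, 1915:
Day-of-year of January 21, 1912: 21.
Day-of-year of April 10, 1915: 100.
1912 has 366 days, so 366 − 21 = 345 days remain in 1912.
Full years: 1913: 365; 1914: 365. Sum = 730.
Total: 345 + 730 + 100 = 1175 days.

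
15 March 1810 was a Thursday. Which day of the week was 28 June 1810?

Thursday

March 1810: 31 − 15 = 16 days remain.
Then April (30), May (31): 30 + 31 = 61 days.
June 1–28, 1810: 28 days.
Total: 16 + 61 + 28 = 105 days.
105 is a multiple of 7, so 28 June 1810 falls on the same weekday: Thursday.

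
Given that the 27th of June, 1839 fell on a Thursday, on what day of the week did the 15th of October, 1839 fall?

June 1839: 30 − 27 = 3 days remain.
Then July (31), August (31), September (30): 31 + 31 + 30 = 92 days.
October 1–15, 1839: 15 days.
Total: 3 + 92 + 15 = 110 days.
110 mod 7 = 5, so 5 days after Thursday is Tuesday.

Tuesday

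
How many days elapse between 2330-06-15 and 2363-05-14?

12021

Day-of-year of June 15, 2330: 166.
Day-of-year of May 14, 2363: 134.
2330 has 365 days, so 365 − 166 = 199 days remain in 2330.
Full years 2331–2362: 24 common + 8 leap = 24×365 + 8×366 = 11688 days.
Total: 199 + 11688 + 134 = 12021 days.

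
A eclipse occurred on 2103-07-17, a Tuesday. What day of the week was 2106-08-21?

July 17, 2103 → July 17, 2104: 366 days (2104 is a leap year).
July 17, 2104 → July 17, 2105: 365 days.
July 17, 2105 → July 17, 2106: 365 days.
July 2106: 31 − 17 = 14 days remain.
August 1–21, 2106: 21 days.
Residual: 35 days.
Total: 1131 days.
1131 mod 7 = 4, so 4 days after Tuesday is Saturday.

Saturday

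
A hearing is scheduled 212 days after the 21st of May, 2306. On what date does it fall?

the 19th of December, 2306

Count 212 days after May 21, 2306:
May 2306: 31 − 21 = 10 days remain.
Then June (30), July (31), August (31), September (30), October (31), November (30): 30 + 31 + 31 + 30 + 31 + 30 = 183 days.
December 1–19, 2306: 19 days.
Total: 10 + 183 + 19 = 212 days.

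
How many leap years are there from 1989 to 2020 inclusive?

8

Years divisible by 4 in [1989, 2020]: 1992, 1996, 2000, 2004, 2008, 2012, 2016, 2020.
2000 is divisible by 400, so still leap.
No century exceptions apply. Count: 8.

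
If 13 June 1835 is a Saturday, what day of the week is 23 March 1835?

Count forward from the earlier date (March 23, 1835) to the later (June 13, 1835):
March 1835: 31 − 23 = 8 days remain.
Then April (30), May (31): 30 + 31 = 61 days.
June 1–13, 1835: 13 days.
Total: 8 + 61 + 13 = 82 days.
82 mod 7 = 5, so 5 days before Saturday is Monday.

Monday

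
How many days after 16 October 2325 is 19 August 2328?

1038

October 16, 2325 → October 16, 2326: 365 days.
October 16, 2326 → October 16, 2327: 365 days.
October 2327: 31 − 16 = 15 days remain.
Then 9 full months totalling 274 days.
August 1–19, 2328: 19 days.
Residual: 308 days.
Total: 1038 days.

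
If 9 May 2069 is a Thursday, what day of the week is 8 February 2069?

Friday

Count forward from the earlier date (February 8, 2069) to the later (May 9, 2069):
February 2069: 28 − 8 = 20 days remain (2069 is not a leap year, so February has 28 days).
Then March (31), April (30): 31 + 30 = 61 days.
May 1–9, 2069: 9 days.
Total: 20 + 61 + 9 = 90 days.
90 mod 7 = 6, so 6 days before Thursday is Friday.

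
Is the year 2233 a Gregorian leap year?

No

2233 is not a leap year.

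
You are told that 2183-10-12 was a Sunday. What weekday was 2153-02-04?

Count forward from the earlier date (February 4, 2153) to the later (October 12, 2183):
Day-of-year of February 4, 2153: 35.
Day-of-year of October 12, 2183: 285.
2153 has 365 days, so 365 − 35 = 330 days remain in 2153.
Full years 2154–2182: 22 common + 7 leap = 22×365 + 7×366 = 10592 days.
Total: 330 + 10592 + 285 = 11207 days.
11207 is a multiple of 7, so 2153-02-04 falls on the same weekday: Sunday.

Sunday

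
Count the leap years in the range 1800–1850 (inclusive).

Years divisible by 4: 1800, 1804, …, 1848 — 13 in all.
Of these, 1800 is divisible by 100 but not 400, so not leap.
Leap years: 13 − 1 = 12.

12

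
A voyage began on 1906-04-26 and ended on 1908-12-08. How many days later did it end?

957

April 26, 1906 → April 26, 1907: 365 days.
April 26, 1907 → April 26, 1908: 366 days (1908 is a leap year).
April 1908: 30 − 26 = 4 days remain.
Then May (31), June (30), July (31), August (31), September (30), October (31), November (30): 31 + 30 + 31 + 31 + 30 + 31 + 30 = 214 days.
December 1–8, 1908: 8 days.
Residual: 226 days.
Total: 957 days.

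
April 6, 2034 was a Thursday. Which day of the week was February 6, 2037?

Friday

April 6, 2034 → April 6, 2035: 365 days.
April 6, 2035 → April 6, 2036: 366 days (2036 is a leap year).
April 2036: 30 − 6 = 24 days remain.
Then 9 full months totalling 276 days.
February 1–6, 2037: 6 days (2037 is not a leap year).
Residual: 306 days.
Total: 1037 days.
1037 mod 7 = 1, so 1 day after Thursday is Friday.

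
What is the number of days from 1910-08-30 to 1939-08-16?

From August 30, 1910 to August 30, 1938: 28 years, of which 7 contain a Feb 29 — 21×365 + 7×366 = 10227 days.
August 1938: 31 − 30 = 1 day remains.
Then 11 full months totalling 334 days.
August 1–16, 1939: 16 days.
Residual: 351 days.
Total: 10578 days.

10578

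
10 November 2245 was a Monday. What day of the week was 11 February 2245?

Tuesday

Count forward from the earlier date (February 11, 2245) to the later (November 10, 2245):
February 2245: 28 − 11 = 17 days remain (2245 is not a leap year, so February has 28 days).
Then March (31), April (30), May (31), June (30), July (31), August (31), September (30), October (31): 31 + 30 + 31 + 30 + 31 + 31 + 30 + 31 = 245 days.
November 1–10, 2245: 10 days.
Total: 17 + 245 + 10 = 272 days.
272 mod 7 = 6, so 6 days before Monday is Tuesday.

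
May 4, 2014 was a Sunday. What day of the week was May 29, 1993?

Count forward from the earlier date (May 29, 1993) to the later (May 4, 2014):
Day-of-year of May 29, 1993: 149.
Day-of-year of May 4, 2014: 124.
1993 has 365 days, so 365 − 149 = 216 days remain in 1993.
Full years 1994–2013: 15 common + 5 leap = 15×365 + 5×366 = 7305 days.
Total: 216 + 7305 + 124 = 7645 days.
7645 mod 7 = 1, so 1 day before Sunday is Saturday.

Saturday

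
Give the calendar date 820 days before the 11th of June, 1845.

the 14th of March, 1843

Count 820 days before June 11, 1845:
March 14, 1843 → March 14, 1844: 366 days (1844 is a leap year).
March 14, 1844 → March 14, 1845: 365 days.
March 1845: 31 − 14 = 17 days remain.
Then April (30), May (31): 30 + 31 = 61 days.
June 1–11, 1845: 11 days.
Residual: 89 days.
Total: 820 days.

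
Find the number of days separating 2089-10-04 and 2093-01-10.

Day-of-year of October 4, 2089: 277.
Day-of-year of January 10, 2093: 10.
2089 has 365 days, so 365 − 277 = 88 days remain in 2089.
Full years: 2090: 365; 2091: 365; 2092: 366. Sum = 1096.
Total: 88 + 1096 + 10 = 1194 days.

1194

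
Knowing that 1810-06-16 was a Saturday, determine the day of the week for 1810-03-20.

Tuesday

Count forward from the earlier date (March 20, 1810) to the later (June 16, 1810):
March 1810: 31 − 20 = 11 days remain.
Then April (30), May (31): 30 + 31 = 61 days.
June 1–16, 1810: 16 days.
Total: 11 + 61 + 16 = 88 days.
88 mod 7 = 4, so 4 days before Saturday is Tuesday.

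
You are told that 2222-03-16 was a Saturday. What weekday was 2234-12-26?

From March 16, 2222 to March 16, 2234: 12 years, of which 3 contain a Feb 29 — 9×365 + 3×366 = 4383 days.
March 2234: 31 − 16 = 15 days remain.
Then April (30), May (31), June (30), July (31), August (31), September (30), October (31), November (30): 30 + 31 + 30 + 31 + 31 + 30 + 31 + 30 = 244 days.
December 1–26, 2234: 26 days.
Residual: 285 days.
Total: 4668 days.
4668 mod 7 = 6, so 6 days after Saturday is Friday.

Friday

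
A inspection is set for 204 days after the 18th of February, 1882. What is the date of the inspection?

the 10th of September, 1882

Count 204 days after February 18, 1882:
February 1882: 28 − 18 = 10 days remain (1882 is not a leap year, so February has 28 days).
Then March (31), April (30), May (31), June (30), July (31), August (31): 31 + 30 + 31 + 30 + 31 + 31 = 184 days.
September 1–10, 1882: 10 days.
Total: 10 + 184 + 10 = 204 days.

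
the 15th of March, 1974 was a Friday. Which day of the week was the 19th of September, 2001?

Wednesday

Day-of-year of March 15, 1974: 74.
Day-of-year of September 19, 2001: 262.
1974 has 365 days, so 365 − 74 = 291 days remain in 1974.
Full years 1975–2000: 19 common + 7 leap = 19×365 + 7×366 = 9497 days.
Total: 291 + 9497 + 262 = 10050 days.
10050 mod 7 = 5, so 5 days after Friday is Wednesday.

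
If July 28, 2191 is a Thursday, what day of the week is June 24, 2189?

Wednesday

Count forward from the earlier date (June 24, 2189) to the later (July 28, 2191):
Day-of-year of June 24, 2189: 175.
Day-of-year of July 28, 2191: 209.
2189 has 365 days, so 365 − 175 = 190 days remain in 2189.
Full years: 2190: 365. Sum = 365.
Total: 190 + 365 + 209 = 764 days.
764 mod 7 = 1, so 1 day before Thursday is Wednesday.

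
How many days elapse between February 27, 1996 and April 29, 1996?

February 1996: 29 − 27 = 2 days remain (1996 is a leap year, so February has 29 days).
Then March (31): 31 days.
April 1–29, 1996: 29 days.
Total: 2 + 31 + 29 = 62 days.

62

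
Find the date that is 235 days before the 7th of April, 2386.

the 15th of August, 2385

Count 235 days before April 7, 2386:
August 2385: 31 − 15 = 16 days remain.
Then September (30), October (31), November (30), December (31), January (31), February 2386 (28), March (31): 30 + 31 + 30 + 31 + 31 + 28 + 31 = 212 days.
April 1–7, 2386: 7 days.
Residual: 235 days.
Total: 235 days.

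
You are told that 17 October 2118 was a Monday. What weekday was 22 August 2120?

October 17, 2118 → October 17, 2119: 365 days.
October 2119: 31 − 17 = 14 days remain.
Then 9 full months totalling 274 days.
August 1–22, 2120: 22 days.
Residual: 310 days.
Total: 675 days.
675 mod 7 = 3, so 3 days after Monday is Thursday.

Thursday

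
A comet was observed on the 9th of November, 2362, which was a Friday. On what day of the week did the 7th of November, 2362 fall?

Wednesday

Count forward from the earlier date (November 7, 2362) to the later (November 9, 2362):
Within November 2362: 9 − 7 = 2 days.
2 mod 7 = 2, so 2 days before Friday is Wednesday.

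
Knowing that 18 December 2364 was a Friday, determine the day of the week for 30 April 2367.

Day-of-year of December 18, 2364: 353.
Day-of-year of April 30, 2367: 120.
2364 has 366 days, so 366 − 353 = 13 days remain in 2364.
Full years: 2365: 365; 2366: 365. Sum = 730.
Total: 13 + 730 + 120 = 863 days.
863 mod 7 = 2, so 2 days after Friday is Sunday.

Sunday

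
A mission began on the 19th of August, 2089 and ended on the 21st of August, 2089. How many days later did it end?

2

Within August 2089: 21 − 19 = 2 days.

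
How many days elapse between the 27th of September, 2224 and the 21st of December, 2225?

450

September 27, 2224 → September 27, 2225: 365 days.
September 2225: 30 − 27 = 3 days remain.
Then October (31), November (30): 31 + 30 = 61 days.
December 1–21, 2225: 21 days.
Residual: 85 days.
Total: 450 days.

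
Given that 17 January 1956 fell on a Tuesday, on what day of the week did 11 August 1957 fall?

Sunday

Day-of-year of January 17, 1956: 17.
Day-of-year of August 11, 1957: 223.
1956 has 366 days, so 366 − 17 = 349 days remain in 1956.
Total: 349 + 223 = 572 days.
572 mod 7 = 5, so 5 days after Tuesday is Sunday.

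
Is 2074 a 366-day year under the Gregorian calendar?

No

2074 is not a leap year.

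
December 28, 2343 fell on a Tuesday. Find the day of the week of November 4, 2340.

Count forward from the earlier date (November 4, 2340) to the later (December 28, 2343):
November 4, 2340 → November 4, 2341: 365 days.
November 4, 2341 → November 4, 2342: 365 days.
November 4, 2342 → November 4, 2343: 365 days.
November 2343: 30 − 4 = 26 days remain.
December 1–28, 2343: 28 days.
Residual: 54 days.
Total: 1149 days.
1149 mod 7 = 1, so 1 day before Tuesday is Monday.

Monday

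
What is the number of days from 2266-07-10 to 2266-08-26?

July 2266: 31 − 10 = 21 days remain.
August 1–26, 2266: 26 days.
Total: 21 + 26 = 47 days.

47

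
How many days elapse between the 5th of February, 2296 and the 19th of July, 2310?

From February 5, 2296 to February 5, 2310: 14 years, of which 3 contain a Feb 29 — 11×365 + 3×366 = 5113 days.
(2300 is not a leap year (divisible by 100 but not 400).)
February 2310: 28 − 5 = 23 days remain (2310 is not a leap year, so February has 28 days).
Then March (31), April (30), May (31), June (30): 31 + 30 + 31 + 30 = 122 days.
July 1–19, 2310: 19 days.
Residual: 164 days.
Total: 5277 days.

5277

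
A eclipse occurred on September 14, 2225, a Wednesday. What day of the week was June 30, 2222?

Count forward from the earlier date (June 30, 2222) to the later (September 14, 2225):
Day-of-year of June 30, 2222: 181.
Day-of-year of September 14, 2225: 257.
2222 has 365 days, so 365 − 181 = 184 days remain in 2222.
Full years: 2223: 365; 2224: 366. Sum = 731.
Total: 184 + 731 + 257 = 1172 days.
1172 mod 7 = 3, so 3 days before Wednesday is Sunday.

Sunday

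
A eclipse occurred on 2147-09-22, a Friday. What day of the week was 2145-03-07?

Count forward from the earlier date (March 7, 2145) to the later (September 22, 2147):
March 7, 2145 → March 7, 2146: 365 days.
March 7, 2146 → March 7, 2147: 365 days.
March 2147: 31 − 7 = 24 days remain.
Then April (30), May (31), June (30), July (31), August (31): 30 + 31 + 30 + 31 + 31 = 153 days.
September 1–22, 2147: 22 days.
Residual: 199 days.
Total: 929 days.
929 mod 7 = 5, so 5 days before Friday is Sunday.

Sunday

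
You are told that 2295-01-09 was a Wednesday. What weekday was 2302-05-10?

Saturday

Day-of-year of January 9, 2295: 9.
Day-of-year of May 10, 2302: 130.
2295 has 365 days, so 365 − 9 = 356 days remain in 2295.
Full years: 2296: 366; 2297: 365; 2298: 365; 2299: 365; 2300: 365; 2301: 365. Sum = 2191.
Total: 356 + 2191 + 130 = 2677 days.
2677 mod 7 = 3, so 3 days after Wednesday is Saturday.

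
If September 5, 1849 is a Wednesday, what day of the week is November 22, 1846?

Sunday

Count forward from the earlier date (November 22, 1846) to the later (September 5, 1849):
Day-of-year of November 22, 1846: 326.
Day-of-year of September 5, 1849: 248.
1846 has 365 days, so 365 − 326 = 39 days remain in 1846.
Full years: 1847: 365; 1848: 366. Sum = 731.
Total: 39 + 731 + 248 = 1018 days.
1018 mod 7 = 3, so 3 days before Wednesday is Sunday.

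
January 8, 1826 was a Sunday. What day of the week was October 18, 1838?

Day-of-year of January 8, 1826: 8.
Day-of-year of October 18, 1838: 291.
1826 has 365 days, so 365 − 8 = 357 days remain in 1826.
Full years 1827–1837: 8 common + 3 leap = 8×365 + 3×366 = 4018 days.
Total: 357 + 4018 + 291 = 4666 days.
4666 mod 7 = 4, so 4 days after Sunday is Thursday.

Thursday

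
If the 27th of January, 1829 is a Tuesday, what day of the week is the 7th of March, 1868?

Saturday

Day-of-year of January 27, 1829: 27.
Day-of-year of March 7, 1868: 67.
1829 has 365 days, so 365 − 27 = 338 days remain in 1829.
Full years 1830–1867: 29 common + 9 leap = 29×365 + 9×366 = 13879 days.
Total: 338 + 13879 + 67 = 14284 days.
14284 mod 7 = 4, so 4 days after Tuesday is Saturday.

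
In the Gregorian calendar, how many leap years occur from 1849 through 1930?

19

Years divisible by 4: 1852, 1856, …, 1928 — 20 in all.
Of these, 1900 is divisible by 100 but not 400, so not leap.
Leap years: 20 − 1 = 19.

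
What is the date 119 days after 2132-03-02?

2132-06-29

Count 119 days after March 2, 2132:
March 2132: 31 − 2 = 29 days remain.
Then April (30), May (31): 30 + 31 = 61 days.
June 1–29, 2132: 29 days.
Total: 29 + 61 + 29 = 119 days.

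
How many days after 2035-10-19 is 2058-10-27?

8409

Day-of-year of October 19, 2035: 292.
Day-of-year of October 27, 2058: 300.
2035 has 365 days, so 365 − 292 = 73 days remain in 2035.
Full years 2036–2057: 16 common + 6 leap = 16×365 + 6×366 = 8036 days.
Total: 73 + 8036 + 300 = 8409 days.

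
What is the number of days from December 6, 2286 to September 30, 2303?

Day-of-year of December 6, 2286: 340.
Day-of-year of September 30, 2303: 273.
2286 has 365 days, so 365 − 340 = 25 days remain in 2286.
Full years 2287–2302: 13 common + 3 leap = 13×365 + 3×366 = 5843 days.
Total: 25 + 5843 + 273 = 6141 days.

6141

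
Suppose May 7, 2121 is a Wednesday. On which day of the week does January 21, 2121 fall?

Count forward from the earlier date (January 21, 2121) to the later (May 7, 2121):
January 2121: 31 − 21 = 10 days remain.
Then February 2121 (28), March (31), April (30): 28 + 31 + 30 = 89 days.
May 1–7, 2121: 7 days.
Total: 10 + 89 + 7 = 106 days.
106 mod 7 = 1, so 1 day before Wednesday is Tuesday.

Tuesday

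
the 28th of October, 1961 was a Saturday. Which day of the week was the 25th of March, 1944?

Count forward from the earlier date (March 25, 1944) to the later (October 28, 1961):
Day-of-year of March 25, 1944: 85.
Day-of-year of October 28, 1961: 301.
1944 has 366 days, so 366 − 85 = 281 days remain in 1944.
Full years 1945–1960: 12 common + 4 leap = 12×365 + 4×366 = 5844 days.
Total: 281 + 5844 + 301 = 6426 days.
6426 is a multiple of 7, so the 25th of March, 1944 falls on the same weekday: Saturday.

Saturday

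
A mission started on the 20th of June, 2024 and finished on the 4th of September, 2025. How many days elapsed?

441

June 2024: 30 − 20 = 10 days remain.
Then 14 full months totalling 427 days.
September 1–4, 2025: 4 days.
Total: 10 + 427 + 4 = 441 days.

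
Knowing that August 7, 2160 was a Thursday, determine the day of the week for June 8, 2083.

Count forward from the earlier date (June 8, 2083) to the later (August 7, 2160):
From June 8, 2083 to June 8, 2160: 77 years, of which 19 contain a Feb 29 — 58×365 + 19×366 = 28124 days.
(2100 is not a leap year (divisible by 100 but not 400).)
June 2160: 30 − 8 = 22 days remain.
Then July (31): 31 days.
August 1–7, 2160: 7 days.
Residual: 60 days.
Total: 28184 days.
28184 mod 7 = 2, so 2 days before Thursday is Tuesday.

Tuesday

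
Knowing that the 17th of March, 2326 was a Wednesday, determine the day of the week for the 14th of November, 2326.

March 2326: 31 − 17 = 14 days remain.
Then April (30), May (31), June (30), July (31), August (31), September (30), October (31): 30 + 31 + 30 + 31 + 31 + 30 + 31 = 214 days.
November 1–14, 2326: 14 days.
Total: 14 + 214 + 14 = 242 days.
242 mod 7 = 4, so 4 days after Wednesday is Sunday.

Sunday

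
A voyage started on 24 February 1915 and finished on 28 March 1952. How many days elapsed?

Day-of-year of February 24, 1915: 55.
Day-of-year of March 28, 1952: 88.
1915 has 365 days, so 365 − 55 = 310 days remain in 1915.
Full years 1916–1951: 27 common + 9 leap = 27×365 + 9×366 = 13149 days.
Total: 310 + 13149 + 88 = 13547 days.

13547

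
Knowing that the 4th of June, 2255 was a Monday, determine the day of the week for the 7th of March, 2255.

Count forward from the earlier date (March 7, 2255) to the later (June 4, 2255):
March 2255: 31 − 7 = 24 days remain.
Then April (30), May (31): 30 + 31 = 61 days.
June 1–4, 2255: 4 days.
Total: 24 + 61 + 4 = 89 days.
89 mod 7 = 5, so 5 days before Monday is Wednesday.

Wednesday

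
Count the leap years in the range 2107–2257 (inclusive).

37

Years divisible by 4: 2108, 2112, …, 2256 — 38 in all.
Of these, 2200 is divisible by 100 but not 400, so not leap.
Leap years: 38 − 1 = 37.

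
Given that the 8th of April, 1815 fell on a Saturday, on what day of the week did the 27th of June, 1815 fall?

April 1815: 30 − 8 = 22 days remain.
Then May (31): 31 days.
June 1–27, 1815: 27 days.
Total: 22 + 31 + 27 = 80 days.
80 mod 7 = 3, so 3 days after Saturday is Tuesday.

Tuesday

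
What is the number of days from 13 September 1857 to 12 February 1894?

13301

From September 13, 1857 to September 13, 1893: 36 years, of which 9 contain a Feb 29 — 27×365 + 9×366 = 13149 days.
September 1893: 30 − 13 = 17 days remain.
Then October (31), November (30), December (31), January (31): 31 + 30 + 31 + 31 = 123 days.
February 1–12, 1894: 12 days (1894 is not a leap year).
Residual: 152 days.
Total: 13301 days.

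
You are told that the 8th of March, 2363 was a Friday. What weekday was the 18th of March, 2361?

Count forward from the earlier date (March 18, 2361) to the later (March 8, 2363):
March 2361: 31 − 18 = 13 days remain.
Then 23 full months totalling 699 days.
March 1–8, 2363: 8 days.
Total: 13 + 699 + 8 = 720 days.
720 mod 7 = 6, so 6 days before Friday is Saturday.

Saturday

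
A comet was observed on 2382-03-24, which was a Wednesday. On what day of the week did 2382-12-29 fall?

March 2382: 31 − 24 = 7 days remain.
Then April (30), May (31), June (30), July (31), August (31), September (30), October (31), November (30): 30 + 31 + 30 + 31 + 31 + 30 + 31 + 30 = 244 days.
December 1–29, 2382: 29 days.
Total: 7 + 244 + 29 = 280 days.
280 is a multiple of 7, so 2382-12-29 falls on the same weekday: Wednesday.

Wednesday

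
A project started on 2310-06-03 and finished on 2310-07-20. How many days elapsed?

47

June 2310: 30 − 3 = 27 days remain.
July 1–20, 2310: 20 days.
Total: 27 + 20 = 47 days.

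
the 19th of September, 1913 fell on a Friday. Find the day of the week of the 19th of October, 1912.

Count forward from the earlier date (October 19, 1912) to the later (September 19, 1913):
Day-of-year of October 19, 1912: 293.
Day-of-year of September 19, 1913: 262.
1912 has 366 days, so 366 − 293 = 73 days remain in 1912.
Total: 73 + 262 = 335 days.
335 mod 7 = 6, so 6 days before Friday is Saturday.

Saturday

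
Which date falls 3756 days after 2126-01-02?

2136-04-15

Count 3756 days after January 2, 2126:
From January 2, 2126 to January 2, 2136: 10 years, of which 2 contain a Feb 29 — 8×365 + 2×366 = 3652 days.
January 2136: 31 − 2 = 29 days remain.
Then February 2136 (29), March (31): 29 + 31 = 60 days.
April 1–15, 2136: 15 days.
Residual: 104 days.
Total: 3756 days.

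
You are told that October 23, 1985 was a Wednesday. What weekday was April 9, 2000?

Day-of-year of October 23, 1985: 296.
Day-of-year of April 9, 2000: 100.
1985 has 365 days, so 365 − 296 = 69 days remain in 1985.
Full years 1986–1999: 11 common + 3 leap = 11×365 + 3×366 = 5113 days.
Total: 69 + 5113 + 100 = 5282 days.
5282 mod 7 = 4, so 4 days after Wednesday is Sunday.

Sunday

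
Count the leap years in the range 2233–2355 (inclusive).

Years divisible by 4: 2236, 2240, …, 2352 — 30 in all.
Of these, 2300 is divisible by 100 but not 400, so not leap.
Leap years: 30 − 1 = 29.

29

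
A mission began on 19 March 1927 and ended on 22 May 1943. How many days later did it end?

From March 19, 1927 to March 19, 1943: 16 years, of which 4 contain a Feb 29 — 12×365 + 4×366 = 5844 days.
March 1943: 31 − 19 = 12 days remain.
Then April (30): 30 days.
May 1–22, 1943: 22 days.
Residual: 64 days.
Total: 5908 days.

5908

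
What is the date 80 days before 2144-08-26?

2144-06-07

Count 80 days before August 26, 2144:
June 2144: 30 − 7 = 23 days remain.
Then July (31): 31 days.
August 1–26, 2144: 26 days.
Total: 23 + 31 + 26 = 80 days.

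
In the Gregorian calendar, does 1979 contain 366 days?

No

1979 is not a leap year.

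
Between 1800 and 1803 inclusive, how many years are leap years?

0

Years divisible by 4 in [1800, 1803]: 1800.
Of these, 1800 is divisible by 100 but not 400, so not leap.
Leap years: 1 − 1 = 0.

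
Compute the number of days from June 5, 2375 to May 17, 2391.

From June 5, 2375 to June 5, 2390: 15 years, of which 4 contain a Feb 29 — 11×365 + 4×366 = 5479 days.
June 2390: 30 − 5 = 25 days remain.
Then 10 full months totalling 304 days.
May 1–17, 2391: 17 days.
Residual: 346 days.
Total: 5825 days.

5825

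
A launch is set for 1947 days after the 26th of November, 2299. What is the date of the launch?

the 27th of March, 2305

Count 1947 days after November 26, 2299:
Day-of-year of November 26, 2299: 330.
Day-of-year of March 27, 2305: 86.
2299 has 365 days, so 365 − 330 = 35 days remain in 2299.
Full years: 2300: 365; 2301: 365; 2302: 365; 2303: 365; 2304: 366. Sum = 1826.
Total: 35 + 1826 + 86 = 1947 days.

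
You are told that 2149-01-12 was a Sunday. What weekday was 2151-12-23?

January 2149: 31 − 12 = 19 days remain.
Then 34 full months totalling 1033 days.
December 1–23, 2151: 23 days.
Total: 19 + 1033 + 23 = 1075 days.
1075 mod 7 = 4, so 4 days after Sunday is Thursday.

Thursday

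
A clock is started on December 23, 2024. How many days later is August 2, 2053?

From December 23, 2024 to December 23, 2052: 28 years, of which 7 contain a Feb 29 — 21×365 + 7×366 = 10227 days.
December 2052: 31 − 23 = 8 days remain.
Then January (31), February 2053 (28), March (31), April (30), May (31), June (30), July (31): 31 + 28 + 31 + 30 + 31 + 30 + 31 = 212 days.
August 1–2, 2053: 2 days.
Residual: 222 days.
Total: 10449 days.

10449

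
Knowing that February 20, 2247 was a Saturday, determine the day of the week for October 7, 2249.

Sunday

February 20, 2247 → February 20, 2248: 365 days.
February 20, 2248 → February 20, 2249: 366 days (2248 is a leap year).
February 2249: 28 − 20 = 8 days remain (2249 is not a leap year, so February has 28 days).
Then March (31), April (30), May (31), June (30), July (31), August (31), September (30): 31 + 30 + 31 + 30 + 31 + 31 + 30 = 214 days.
October 1–7, 2249: 7 days.
Residual: 229 days.
Total: 960 days.
960 mod 7 = 1, so 1 day after Saturday is Sunday.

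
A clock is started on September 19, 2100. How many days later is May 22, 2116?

5724

Day-of-year of September 19, 2100: 262.
Day-of-year of May 22, 2116: 143.
2100 has 365 days, so 365 − 262 = 103 days remain in 2100.
Full years 2101–2115: 12 common + 3 leap = 12×365 + 3×366 = 5478 days.
Total: 103 + 5478 + 143 = 5724 days.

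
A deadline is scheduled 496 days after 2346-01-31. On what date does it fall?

2347-06-11

Count 496 days after January 31, 2346:
January 31, 2346 → January 31, 2347: 365 days.
January 2347: 31 − 31 = 0 days remain.
Then February 2347 (28), March (31), April (30), May (31): 28 + 31 + 30 + 31 = 120 days.
June 1–11, 2347: 11 days.
Residual: 131 days.
Total: 496 days.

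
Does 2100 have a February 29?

2100 is not a leap year (divisible by 100 but not 400).

No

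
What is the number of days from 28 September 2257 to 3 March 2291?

12209

From September 28, 2257 to September 28, 2290: 33 years, of which 8 contain a Feb 29 — 25×365 + 8×366 = 12053 days.
September 2290: 30 − 28 = 2 days remain.
Then October (31), November (30), December (31), January (31), February 2291 (28): 31 + 30 + 31 + 31 + 28 = 151 days.
March 1–3, 2291: 3 days.
Residual: 156 days.
Total: 12209 days.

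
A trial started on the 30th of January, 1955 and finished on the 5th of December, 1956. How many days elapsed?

675

Day-of-year of January 30, 1955: 30.
Day-of-year of December 5, 1956: 340.
1955 has 365 days, so 365 − 30 = 335 days remain in 1955.
Total: 335 + 340 = 675 days.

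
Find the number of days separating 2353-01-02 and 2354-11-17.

Day-of-year of January 2, 2353: 2.
Day-of-year of November 17, 2354: 321.
2353 has 365 days, so 365 − 2 = 363 days remain in 2353.
Total: 363 + 321 = 684 days.

684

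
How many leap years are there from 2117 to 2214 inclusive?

23

Years divisible by 4: 2120, 2124, …, 2212 — 24 in all.
Of these, 2200 is divisible by 100 but not 400, so not leap.
Leap years: 24 − 1 = 23.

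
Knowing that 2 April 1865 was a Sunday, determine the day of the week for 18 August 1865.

April 1865: 30 − 2 = 28 days remain.
Then May (31), June (30), July (31): 31 + 30 + 31 = 92 days.
August 1–18, 1865: 18 days.
Total: 28 + 92 + 18 = 138 days.
138 mod 7 = 5, so 5 days after Sunday is Friday.

Friday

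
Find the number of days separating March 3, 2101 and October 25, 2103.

966

Day-of-year of March 3, 2101: 62.
Day-of-year of October 25, 2103: 298.
2101 has 365 days, so 365 − 62 = 303 days remain in 2101.
Full years: 2102: 365. Sum = 365.
Total: 303 + 365 + 298 = 966 days.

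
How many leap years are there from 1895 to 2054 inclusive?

39

Years divisible by 4: 1896, 1900, …, 2052 — 40 in all.
Of these, 1900 is divisible by 100 but not 400, so not leap.
2000 is divisible by 400, so still leap.
Leap years: 40 − 1 = 39.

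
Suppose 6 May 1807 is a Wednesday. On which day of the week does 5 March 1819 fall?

Day-of-year of May 6, 1807: 126.
Day-of-year of March 5, 1819: 64.
1807 has 365 days, so 365 − 126 = 239 days remain in 1807.
Full years 1808–1818: 8 common + 3 leap = 8×365 + 3×366 = 4018 days.
Total: 239 + 4018 + 64 = 4321 days.
4321 mod 7 = 2, so 2 days after Wednesday is Friday.

Friday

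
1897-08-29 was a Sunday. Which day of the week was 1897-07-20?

Count forward from the earlier date (July 20, 1897) to the later (August 29, 1897):
July 1897: 31 − 20 = 11 days remain.
August 1–29, 1897: 29 days.
Total: 11 + 29 = 40 days.
40 mod 7 = 5, so 5 days before Sunday is Tuesday.

Tuesday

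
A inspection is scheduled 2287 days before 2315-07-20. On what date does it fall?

2309-04-15

Count 2287 days before July 20, 2315:
April 15, 2309 → April 15, 2310: 365 days.
April 15, 2310 → April 15, 2311: 365 days.
April 15, 2311 → April 15, 2312: 366 days (2312 is a leap year).
April 15, 2312 → April 15, 2313: 365 days.
April 15, 2313 → April 15, 2314: 365 days.
April 15, 2314 → April 15, 2315: 365 days.
April 2315: 30 − 15 = 15 days remain.
Then May (31), June (30): 31 + 30 = 61 days.
July 1–20, 2315: 20 days.
Residual: 96 days.
Total: 2287 days.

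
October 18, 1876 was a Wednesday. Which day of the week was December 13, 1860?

Thursday

Count forward from the earlier date (December 13, 1860) to the later (October 18, 1876):
Day-of-year of December 13, 1860: 348.
Day-of-year of October 18, 1876: 292.
1860 has 366 days, so 366 − 348 = 18 days remain in 1860.
Full years 1861–1875: 12 common + 3 leap = 12×365 + 3×366 = 5478 days.
Total: 18 + 5478 + 292 = 5788 days.
5788 mod 7 = 6, so 6 days before Wednesday is Thursday.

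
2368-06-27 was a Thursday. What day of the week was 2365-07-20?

Tuesday

Count forward from the earlier date (July 20, 2365) to the later (June 27, 2368):
July 20, 2365 → July 20, 2366: 365 days.
July 20, 2366 → July 20, 2367: 365 days.
July 2367: 31 − 20 = 11 days remain.
Then 10 full months totalling 305 days.
June 1–27, 2368: 27 days.
Residual: 343 days.
Total: 1073 days.
1073 mod 7 = 2, so 2 days before Thursday is Tuesday.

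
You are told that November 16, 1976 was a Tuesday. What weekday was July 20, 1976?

Count forward from the earlier date (July 20, 1976) to the later (November 16, 1976):
July 1976: 31 − 20 = 11 days remain.
Then August (31), September (30), October (31): 31 + 30 + 31 = 92 days.
November 1–16, 1976: 16 days.
Total: 11 + 92 + 16 = 119 days.
119 is a multiple of 7, so July 20, 1976 falls on the same weekday: Tuesday.

Tuesday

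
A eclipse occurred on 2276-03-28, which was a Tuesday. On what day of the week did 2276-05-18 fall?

Thursday

March 2276: 31 − 28 = 3 days remain.
Then April (30): 30 days.
May 1–18, 2276: 18 days.
Total: 3 + 30 + 18 = 51 days.
51 mod 7 = 2, so 2 days after Tuesday is Thursday.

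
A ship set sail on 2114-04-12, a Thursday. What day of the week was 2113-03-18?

Count forward from the earlier date (March 18, 2113) to the later (April 12, 2114):
Day-of-year of March 18, 2113: 77.
Day-of-year of April 12, 2114: 102.
2113 has 365 days, so 365 − 77 = 288 days remain in 2113.
Total: 288 + 102 = 390 days.
390 mod 7 = 5, so 5 days before Thursday is Saturday.

Saturday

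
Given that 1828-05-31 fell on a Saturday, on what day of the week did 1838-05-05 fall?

Saturday

From May 31, 1828 to May 31, 1837: 9 years, of which 2 contain a Feb 29 — 7×365 + 2×366 = 3287 days.
May 1837: 31 − 31 = 0 days remain.
Then 11 full months totalling 334 days.
May 1–5, 1838: 5 days.
Residual: 339 days.
Total: 3626 days.
3626 is a multiple of 7, so 1838-05-05 falls on the same weekday: Saturday.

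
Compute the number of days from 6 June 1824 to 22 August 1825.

442

June 6, 1824 → June 6, 1825: 365 days.
June 1825: 30 − 6 = 24 days remain.
Then July (31): 31 days.
August 1–22, 1825: 22 days.
Residual: 77 days.
Total: 442 days.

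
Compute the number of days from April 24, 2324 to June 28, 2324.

April 2324: 30 − 24 = 6 days remain.
Then May (31): 31 days.
June 1–28, 2324: 28 days.
Total: 6 + 31 + 28 = 65 days.

65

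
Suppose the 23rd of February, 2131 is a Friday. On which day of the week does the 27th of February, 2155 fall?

Thursday

From February 23, 2131 to February 23, 2155: 24 years, of which 6 contain a Feb 29 — 18×365 + 6×366 = 8766 days.
Within February 2155: 27 − 23 = 4 days.
Total: 8770 days.
8770 mod 7 = 6, so 6 days after Friday is Thursday.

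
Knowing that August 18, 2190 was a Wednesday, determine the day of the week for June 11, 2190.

Friday

Count forward from the earlier date (June 11, 2190) to the later (August 18, 2190):
June 2190: 30 − 11 = 19 days remain.
Then July (31): 31 days.
August 1–18, 2190: 18 days.
Total: 19 + 31 + 18 = 68 days.
68 mod 7 = 5, so 5 days before Wednesday is Friday.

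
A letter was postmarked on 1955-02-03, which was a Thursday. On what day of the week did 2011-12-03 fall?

Day-of-year of February 3, 1955: 34.
Day-of-year of December 3, 2011: 337.
1955 has 365 days, so 365 − 34 = 331 days remain in 1955.
Full years 1956–2010: 41 common + 14 leap = 41×365 + 14×366 = 20089 days.
Total: 331 + 20089 + 337 = 20757 days.
20757 mod 7 = 2, so 2 days after Thursday is Saturday.

Saturday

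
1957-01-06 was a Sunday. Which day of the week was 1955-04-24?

Count forward from the earlier date (April 24, 1955) to the later (January 6, 1957):
April 1955: 30 − 24 = 6 days remain.
Then 20 full months totalling 611 days.
January 1–6, 1957: 6 days.
Total: 6 + 611 + 6 = 623 days.
623 is a multiple of 7, so 1955-04-24 falls on the same weekday: Sunday.

Sunday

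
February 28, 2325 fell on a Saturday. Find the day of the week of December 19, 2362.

From February 28, 2325 to February 28, 2362: 37 years, of which 9 contain a Feb 29 — 28×365 + 9×366 = 13514 days.
February 2362: 28 − 28 = 0 days remain (2362 is not a leap year, so February has 28 days).
Then 9 full months totalling 275 days.
December 1–19, 2362: 19 days.
Residual: 294 days.
Total: 13808 days.
13808 mod 7 = 4, so 4 days after Saturday is Wednesday.

Wednesday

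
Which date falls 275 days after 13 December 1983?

13 September 1984

Count 275 days after December 13, 1983:
Day-of-year of December 13, 1983: 347.
Day-of-year of September 13, 1984: 257.
1983 has 365 days, so 365 − 347 = 18 days remain in 1983.
Total: 18 + 257 = 275 days.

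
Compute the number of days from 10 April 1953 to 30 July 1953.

111

April 1953: 30 − 10 = 20 days remain.
Then May (31), June (30): 31 + 30 = 61 days.
July 1–30, 1953: 30 days.
Total: 20 + 61 + 30 = 111 days.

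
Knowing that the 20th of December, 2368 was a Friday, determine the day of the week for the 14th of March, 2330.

Friday

Count forward from the earlier date (March 14, 2330) to the later (December 20, 2368):
Day-of-year of March 14, 2330: 73.
Day-of-year of December 20, 2368: 355.
2330 has 365 days, so 365 − 73 = 292 days remain in 2330.
Full years 2331–2367: 28 common + 9 leap = 28×365 + 9×366 = 13514 days.
Total: 292 + 13514 + 355 = 14161 days.
14161 is a multiple of 7, so the 14th of March, 2330 falls on the same weekday: Friday.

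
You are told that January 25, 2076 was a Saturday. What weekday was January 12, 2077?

January 2076: 31 − 25 = 6 days remain.
Then 11 full months totalling 335 days.
January 1–12, 2077: 12 days.
Total: 6 + 335 + 12 = 353 days.
353 mod 7 = 3, so 3 days after Saturday is Tuesday.

Tuesday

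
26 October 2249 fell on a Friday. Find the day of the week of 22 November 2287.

Day-of-year of October 26, 2249: 299.
Day-of-year of November 22, 2287: 326.
2249 has 365 days, so 365 − 299 = 66 days remain in 2249.
Full years 2250–2286: 28 common + 9 leap = 28×365 + 9×366 = 13514 days.
Total: 66 + 13514 + 326 = 13906 days.
13906 mod 7 = 4, so 4 days after Friday is Tuesday.

Tuesday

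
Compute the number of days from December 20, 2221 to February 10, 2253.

11375

From December 20, 2221 to December 20, 2252: 31 years, of which 8 contain a Feb 29 — 23×365 + 8×366 = 11323 days.
December 2252: 31 − 20 = 11 days remain.
Then January (31): 31 days.
February 1–10, 2253: 10 days (2253 is not a leap year).
Residual: 52 days.
Total: 11375 days.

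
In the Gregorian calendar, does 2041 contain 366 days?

2041 is not a leap year.

No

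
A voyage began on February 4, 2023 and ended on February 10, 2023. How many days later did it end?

Within February 2023: 10 − 4 = 6 days.

6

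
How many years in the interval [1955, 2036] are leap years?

21

Years divisible by 4: 1956, 1960, …, 2036 — 21 in all.
2000 is divisible by 400, so still leap.
No century exceptions apply. Count: 21.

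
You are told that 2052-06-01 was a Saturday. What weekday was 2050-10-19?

Wednesday

Count forward from the earlier date (October 19, 2050) to the later (June 1, 2052):
October 2050: 31 − 19 = 12 days remain.
Then 19 full months totalling 578 days.
June 1, 2052: 1 day.
Total: 12 + 578 + 1 = 591 days.
591 mod 7 = 3, so 3 days before Saturday is Wednesday.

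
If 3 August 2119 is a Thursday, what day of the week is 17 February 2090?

Count forward from the earlier date (February 17, 2090) to the later (August 3, 2119):
Day-of-year of February 17, 2090: 48.
Day-of-year of August 3, 2119: 215.
2090 has 365 days, so 365 − 48 = 317 days remain in 2090.
Full years 2091–2118: 22 common + 6 leap = 22×365 + 6×366 = 10226 days.
Total: 317 + 10226 + 215 = 10758 days.
10758 mod 7 = 6, so 6 days before Thursday is Friday.

Friday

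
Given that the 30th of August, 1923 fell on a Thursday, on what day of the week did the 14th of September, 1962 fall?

From August 30, 1923 to August 30, 1962: 39 years, of which 10 contain a Feb 29 — 29×365 + 10×366 = 14245 days.
August 1962: 31 − 30 = 1 day remains.
September 1–14, 1962: 14 days.
Residual: 15 days.
Total: 14260 days.
14260 mod 7 = 1, so 1 day after Thursday is Friday.

Friday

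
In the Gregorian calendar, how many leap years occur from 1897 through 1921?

Years divisible by 4 in [1897, 1921]: 1900, 1904, 1908, 1912, 1916, 1920.
Of these, 1900 is divisible by 100 but not 400, so not leap.
Leap years: 6 − 1 = 5.

5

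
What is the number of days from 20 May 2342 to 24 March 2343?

May 2342: 31 − 20 = 11 days remain.
Then 9 full months totalling 273 days.
March 1–24, 2343: 24 days.
Total: 11 + 273 + 24 = 308 days.

308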